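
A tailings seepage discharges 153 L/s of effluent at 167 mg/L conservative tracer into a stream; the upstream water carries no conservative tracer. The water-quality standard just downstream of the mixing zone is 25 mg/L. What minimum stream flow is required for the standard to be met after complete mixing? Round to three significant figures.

869 L/s

Set C_mix = 25: (Q·0 + 153.0·167.0) / (Q + 153.0) = 25
→ Q = 153.0·(167.0 − 25)/(25 − 0) = 869.0 L/s.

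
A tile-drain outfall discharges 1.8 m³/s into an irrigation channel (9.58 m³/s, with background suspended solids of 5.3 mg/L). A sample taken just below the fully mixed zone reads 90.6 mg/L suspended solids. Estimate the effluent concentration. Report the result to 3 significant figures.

Mass balance: 9.580·5.300 + 1.800·Cₑ = 11.38·90.60
→ Cₑ = (11.38·90.60 − 9.580·5.300) / 1.800 = 544.6 mg/L.

545 mg/L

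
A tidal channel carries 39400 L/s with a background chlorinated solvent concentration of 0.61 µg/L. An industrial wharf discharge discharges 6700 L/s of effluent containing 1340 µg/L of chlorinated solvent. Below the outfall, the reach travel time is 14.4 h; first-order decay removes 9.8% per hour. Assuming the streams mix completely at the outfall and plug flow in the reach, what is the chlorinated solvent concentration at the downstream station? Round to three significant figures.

Mixed concentration C = ΣQC/ΣQ = (39400·0.6100 + 6700·1340) / 46100 = 9002000/46100 = 195.3 µg/L.
9.8%/h lost → k = −ln(1 − 0.098) = 0.1031 h⁻¹.
Applying C = C₀e^(−kt): 195.3 × 0.2265 = 44.22 µg/L.

44.2 µg/L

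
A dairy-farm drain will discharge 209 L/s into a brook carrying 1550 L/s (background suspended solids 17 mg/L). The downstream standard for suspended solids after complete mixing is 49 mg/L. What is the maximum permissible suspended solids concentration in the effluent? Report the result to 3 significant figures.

At the limit, (Qr·Cr + Qe·Cₑ)/(Qr + Qe) = 49:
Cₑ = (1759·49 − 1550·17.00) / 209.0 = 286.3 mg/L.

286 mg/L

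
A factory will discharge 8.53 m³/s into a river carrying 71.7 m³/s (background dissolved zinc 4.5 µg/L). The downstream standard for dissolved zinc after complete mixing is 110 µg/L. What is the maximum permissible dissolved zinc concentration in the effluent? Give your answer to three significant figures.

At the limit, (Qr·Cr + Qe·Cₑ)/(Qr + Qe) = 110:
Cₑ = (80.23·110 − 71.70·4.500) / 8.530 = 996.8 µg/L.

997 µg/L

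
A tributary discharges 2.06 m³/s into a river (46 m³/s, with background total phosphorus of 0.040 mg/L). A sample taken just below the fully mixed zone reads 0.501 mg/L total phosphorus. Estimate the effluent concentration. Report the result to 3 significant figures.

10.8 mg/L

Mass balance: 46.00·0.04000 + 2.060·Cₑ = 48.06·0.5010
→ Cₑ = (48.06·0.5010 − 46.00·0.04000) / 2.060 = 10.80 mg/L.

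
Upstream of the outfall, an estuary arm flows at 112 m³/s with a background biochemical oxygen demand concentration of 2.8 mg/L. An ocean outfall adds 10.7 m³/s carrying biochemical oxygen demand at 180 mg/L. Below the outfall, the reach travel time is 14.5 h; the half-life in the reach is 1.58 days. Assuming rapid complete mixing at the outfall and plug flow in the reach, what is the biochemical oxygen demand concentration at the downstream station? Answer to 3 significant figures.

Mixed concentration C = ΣQC/ΣQ = (112.0·2.800 + 10.70·180.0) / 122.7 = 2240/122.7 = 18.25 mg/L.
Half-life 1.58 d → k = ln 2 / 1.58 = 0.4387 d⁻¹.
First-order decay: C = 18.25·exp(−k·t) = 18.25·0.7672 = 14.00 mg/L.

14.0 mg/L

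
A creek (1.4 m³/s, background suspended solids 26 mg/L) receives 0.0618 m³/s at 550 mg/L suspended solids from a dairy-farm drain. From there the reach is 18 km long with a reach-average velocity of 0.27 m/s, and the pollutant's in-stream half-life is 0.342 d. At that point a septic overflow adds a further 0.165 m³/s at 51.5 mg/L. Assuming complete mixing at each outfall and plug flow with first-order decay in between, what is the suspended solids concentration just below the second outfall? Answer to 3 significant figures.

Mass balance: C = (1.400·26.00 + 0.06180·550.0) / 1.462 = 70.39/1.462 = 48.15 mg/L; combined flow 1.462 m³/s.
Travel time t = 18·1000 / 0.27 = 66670 s = 18.52 h.
Half-life 0.342 d → k = ln 2 / 0.342 = 2.027 d⁻¹.
Decay over the reach: 48.15·exp(−kt) = 48.15·0.2093 = 10.08 mg/L.
Second outfall: C = (1.462·10.08 + 0.1650·51.50)/1.627 = 14.28 mg/L.

14.3 mg/L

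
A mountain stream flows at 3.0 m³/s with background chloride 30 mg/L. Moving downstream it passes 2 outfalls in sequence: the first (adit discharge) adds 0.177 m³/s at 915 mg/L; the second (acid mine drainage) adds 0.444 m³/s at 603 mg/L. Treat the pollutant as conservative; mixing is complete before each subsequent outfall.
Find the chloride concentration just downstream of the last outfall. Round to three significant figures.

Outfall 1: combined Q = 3.177 m³/s; C = (3.000·30.00 + 0.1770·915.0)/3.177 = 79.31 mg/L.
Outfall 2: combined Q = 3.621 m³/s; C = (3.177·79.31 + 0.4440·603.0)/3.621 = 143.5 mg/L.

144 mg/L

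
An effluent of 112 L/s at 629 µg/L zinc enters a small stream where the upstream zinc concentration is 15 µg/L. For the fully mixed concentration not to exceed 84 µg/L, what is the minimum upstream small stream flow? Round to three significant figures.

885 L/s

Set C_mix = 84: (Q·15.00 + 112.0·629.0) / (Q + 112.0) = 84
→ Q = 112.0·(629.0 − 84)/(84 − 15.00) = 884.6 L/s.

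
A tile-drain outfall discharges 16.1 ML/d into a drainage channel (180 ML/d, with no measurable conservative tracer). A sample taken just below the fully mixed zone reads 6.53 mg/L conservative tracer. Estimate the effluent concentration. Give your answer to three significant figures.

79.5 mg/L

Mass balance: 180.0·0 + 16.10·Cₑ = 196.1·6.530
→ Cₑ = (196.1·6.530 − 180.0·0) / 16.10 = 79.54 mg/L.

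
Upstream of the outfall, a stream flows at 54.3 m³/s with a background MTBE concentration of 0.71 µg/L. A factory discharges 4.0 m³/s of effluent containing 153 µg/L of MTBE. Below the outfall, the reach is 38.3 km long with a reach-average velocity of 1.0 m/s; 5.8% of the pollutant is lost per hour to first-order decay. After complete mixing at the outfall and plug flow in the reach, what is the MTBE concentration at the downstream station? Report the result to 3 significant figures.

Mixed concentration C = ΣQC/ΣQ = (54.30·0.7100 + 4.000·153.0) / 58.30 = 650.6/58.30 = 11.16 µg/L.
Travel time t = 38.3·1000 / 1.0 = 38300 s = 10.64 h.
5.8%/h lost → k = −ln(1 − 0.058) = 0.05975 h⁻¹.
Decay over the reach: 11.16·exp(−kt) = 11.16·0.5296 = 5.909 µg/L.

5.91 µg/L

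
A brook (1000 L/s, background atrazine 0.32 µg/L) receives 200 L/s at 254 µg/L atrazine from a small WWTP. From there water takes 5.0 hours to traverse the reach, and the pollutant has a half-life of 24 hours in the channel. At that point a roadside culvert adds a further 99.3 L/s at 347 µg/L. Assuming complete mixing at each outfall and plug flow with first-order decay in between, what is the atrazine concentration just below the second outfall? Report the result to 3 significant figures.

60.6 µg/L

Conservation of mass: C = (1000·0.3200 + 200.0·254.0) / 1200 = 51120/1200 = 42.60 µg/L; combined flow 1200 L/s.
Half-life 24 h → k = ln 2 / 24 = 0.02888 h⁻¹ = 0.6931 d⁻¹.
After decay, C = 42.60 × e^(−kt) = 42.60 × 0.8655 = 36.87 µg/L.
Second outfall: C = (1200·36.87 + 99.30·347.0)/1299 = 60.57 µg/L.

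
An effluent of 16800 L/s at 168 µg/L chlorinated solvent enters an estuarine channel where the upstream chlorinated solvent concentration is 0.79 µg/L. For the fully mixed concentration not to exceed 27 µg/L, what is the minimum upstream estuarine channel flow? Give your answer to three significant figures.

Set C_mix = 27: (Q·0.7900 + 16800·168.0) / (Q + 16800) = 27
→ Q = 16800·(168.0 − 27)/(27 − 0.7900) = 90380 L/s.

90400 L/s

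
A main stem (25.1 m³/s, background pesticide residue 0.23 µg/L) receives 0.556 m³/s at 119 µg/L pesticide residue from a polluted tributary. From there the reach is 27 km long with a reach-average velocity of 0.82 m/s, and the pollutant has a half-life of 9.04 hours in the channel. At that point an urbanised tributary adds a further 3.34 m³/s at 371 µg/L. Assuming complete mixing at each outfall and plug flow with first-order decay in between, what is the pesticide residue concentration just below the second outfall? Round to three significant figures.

44.0 µg/L

Mass balance: C = (25.10·0.2300 + 0.5560·119.0) / 25.66 = 71.94/25.66 = 2.804 µg/L; combined flow 25.66 m³/s.
Travel time t = 27·1000 / 0.82 = 32930 s = 9.146 h.
Half-life 9.04 h → k = ln 2 / 9.04 = 0.07668 h⁻¹ = 1.840 d⁻¹.
First-order decay: C = 2.804·exp(−k·t) = 2.804·0.4959 = 1.391 µg/L.
Second outfall: C = (25.66·1.391 + 3.340·371.0)/29.00 = 43.97 µg/L.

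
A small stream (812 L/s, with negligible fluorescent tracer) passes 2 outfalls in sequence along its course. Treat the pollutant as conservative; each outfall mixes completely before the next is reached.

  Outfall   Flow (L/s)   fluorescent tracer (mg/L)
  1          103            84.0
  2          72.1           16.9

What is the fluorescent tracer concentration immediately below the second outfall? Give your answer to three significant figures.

Outfall 1: combined Q = 915.0 L/s; C = (812.0·0 + 103.0·84.00)/915.0 = 9.456 mg/L.
Outfall 2: combined Q = 987.1 L/s; C = (915.0·9.456 + 72.10·16.90)/987.1 = 9.999 mg/L.

10.0 mg/L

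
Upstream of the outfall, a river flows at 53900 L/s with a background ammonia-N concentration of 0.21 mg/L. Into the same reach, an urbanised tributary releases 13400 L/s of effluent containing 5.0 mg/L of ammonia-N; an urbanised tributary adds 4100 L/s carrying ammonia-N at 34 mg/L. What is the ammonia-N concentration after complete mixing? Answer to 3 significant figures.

After mixing, C = (53900·0.2100 + 13400·5.000 + 4100·34.00) / 71400 = 217700/71400 = 3.049 mg/L.

3.05 mg/L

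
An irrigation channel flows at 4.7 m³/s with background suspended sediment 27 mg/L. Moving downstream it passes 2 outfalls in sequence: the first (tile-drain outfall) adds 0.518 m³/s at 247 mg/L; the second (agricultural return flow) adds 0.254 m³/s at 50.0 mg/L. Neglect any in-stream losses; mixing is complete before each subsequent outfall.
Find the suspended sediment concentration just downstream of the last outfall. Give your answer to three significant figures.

48.9 mg/L

Outfall 1: combined Q = 5.218 m³/s; C = (4.700·27.00 + 0.5180·247.0)/5.218 = 48.84 mg/L.
Outfall 2: combined Q = 5.472 m³/s; C = (5.218·48.84 + 0.2540·50.00)/5.472 = 48.89 mg/L.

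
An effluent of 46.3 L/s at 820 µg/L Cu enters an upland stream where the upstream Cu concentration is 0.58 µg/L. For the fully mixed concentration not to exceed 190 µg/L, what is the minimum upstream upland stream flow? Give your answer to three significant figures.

Set C_mix = 190: (Q·0.5800 + 46.30·820.0) / (Q + 46.30) = 190
→ Q = 46.30·(820.0 − 190)/(190 − 0.5800) = 154.0 L/s.

154 L/s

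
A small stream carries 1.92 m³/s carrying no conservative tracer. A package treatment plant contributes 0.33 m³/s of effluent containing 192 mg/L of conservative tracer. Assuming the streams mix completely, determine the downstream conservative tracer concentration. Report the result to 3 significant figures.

28.2 mg/L

Mixed concentration C = ΣQC/ΣQ = (1.920·0 + 0.3300·192.0) / 2.250 = 63.36/2.250 = 28.16 mg/L.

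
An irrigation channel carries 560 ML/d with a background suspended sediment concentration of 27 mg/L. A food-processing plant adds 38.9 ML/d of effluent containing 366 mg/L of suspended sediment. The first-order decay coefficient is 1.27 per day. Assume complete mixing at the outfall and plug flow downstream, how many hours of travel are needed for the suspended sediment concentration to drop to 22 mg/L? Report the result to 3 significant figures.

15.1 h

Conservation of mass: C = (560.0·27.00 + 38.90·366.0) / 598.9 = 29360/598.9 = 49.02 mg/L.
49.02·exp(−k·t) = 22 → t = ln(49.02/22)/k = 54500 s = 15.14 h.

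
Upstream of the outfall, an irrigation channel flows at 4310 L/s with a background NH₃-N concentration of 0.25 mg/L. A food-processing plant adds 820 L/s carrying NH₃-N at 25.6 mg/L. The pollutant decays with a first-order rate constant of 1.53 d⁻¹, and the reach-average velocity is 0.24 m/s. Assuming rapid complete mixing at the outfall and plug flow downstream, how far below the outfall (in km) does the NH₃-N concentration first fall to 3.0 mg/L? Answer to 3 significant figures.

Conservation of mass: C = (4310·0.2500 + 820.0·25.60) / 5130 = 22070/5130 = 4.302 mg/L.
Set 4.302·exp(−k·t) = 3.0 → t = ln(4.302/3.0)/k = 20360 s = 5.655 h.
Distance = v·t = 0.24·20360 = 4886 m = 4.886 km.

4.89 km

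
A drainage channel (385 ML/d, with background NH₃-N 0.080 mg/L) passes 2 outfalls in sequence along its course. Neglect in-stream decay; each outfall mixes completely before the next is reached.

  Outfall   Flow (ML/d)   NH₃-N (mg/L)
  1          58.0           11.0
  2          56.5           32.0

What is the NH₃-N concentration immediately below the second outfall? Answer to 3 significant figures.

4.96 mg/L

After outfall 1: Q = 385.0 + 58.00 = 443.0 ML/d; C = (385.0·0.08000 + 58.00·11.00)/443.0 = 1.510 mg/L.
After outfall 2: Q = 443.0 + 56.50 = 499.5 ML/d; C = (443.0·1.510 + 56.50·32.00)/499.5 = 4.959 mg/L.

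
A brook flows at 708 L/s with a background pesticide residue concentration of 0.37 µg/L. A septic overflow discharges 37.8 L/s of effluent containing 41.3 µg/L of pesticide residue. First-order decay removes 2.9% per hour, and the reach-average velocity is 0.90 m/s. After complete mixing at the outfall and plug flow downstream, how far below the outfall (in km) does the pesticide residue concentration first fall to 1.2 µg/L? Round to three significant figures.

78.3 km

Mass balance: C = (708.0·0.3700 + 37.80·41.30) / 745.8 = 1823/745.8 = 2.444 µg/L.
2.9%/h lost → k = −ln(1 − 0.029) = 0.02943 h⁻¹.
Set 2.444·exp(−k·t) = 1.2 → t = ln(2.444/1.2)/k = 87040 s = 24.18 h.
Distance = v·t = 0.90·87040 = 78340 m = 78.34 km.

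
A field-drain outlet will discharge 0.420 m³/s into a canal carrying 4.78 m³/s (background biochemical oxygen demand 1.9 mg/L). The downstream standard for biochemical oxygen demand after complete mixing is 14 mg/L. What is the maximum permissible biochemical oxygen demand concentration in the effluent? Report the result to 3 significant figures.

At the limit, (Qr·Cr + Qe·Cₑ)/(Qr + Qe) = 14:
Cₑ = (5.200·14 − 4.780·1.900) / 0.4200 = 151.7 mg/L.

152 mg/L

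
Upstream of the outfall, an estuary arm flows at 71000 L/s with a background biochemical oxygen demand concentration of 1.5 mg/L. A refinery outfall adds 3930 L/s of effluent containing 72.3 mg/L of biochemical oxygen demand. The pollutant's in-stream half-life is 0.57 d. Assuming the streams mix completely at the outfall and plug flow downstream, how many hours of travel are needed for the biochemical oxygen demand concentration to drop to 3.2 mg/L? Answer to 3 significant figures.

9.63 h

Conservation of mass: C = (71000·1.500 + 3930·72.30) / 74930 = 390600/74930 = 5.213 mg/L.
Half-life 0.57 d → k = ln 2 / 0.57 = 1.216 d⁻¹.
5.213·exp(−k·t) = 3.2 → t = ln(5.213/3.2)/k = 34680 s = 9.633 h.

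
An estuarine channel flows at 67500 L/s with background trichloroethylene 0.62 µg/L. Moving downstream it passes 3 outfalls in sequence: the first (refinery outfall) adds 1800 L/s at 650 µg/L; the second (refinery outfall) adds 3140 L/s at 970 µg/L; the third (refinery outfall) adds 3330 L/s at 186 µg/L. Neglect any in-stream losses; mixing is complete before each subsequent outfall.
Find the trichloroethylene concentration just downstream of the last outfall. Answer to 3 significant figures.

64.4 µg/L

Outfall 1: combined Q = 69300 L/s; C = (67500·0.6200 + 1800·650.0)/69300 = 17.49 µg/L.
Outfall 2: combined Q = 72440 L/s; C = (69300·17.49 + 3140·970.0)/72440 = 58.77 µg/L.
Outfall 3: combined Q = 75770 L/s; C = (72440·58.77 + 3330·186.0)/75770 = 64.37 µg/L.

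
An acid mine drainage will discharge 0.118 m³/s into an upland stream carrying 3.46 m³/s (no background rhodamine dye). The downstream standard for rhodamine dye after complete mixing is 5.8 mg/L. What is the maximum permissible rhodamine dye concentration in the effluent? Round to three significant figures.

176 mg/L

At the limit, (Qr·Cr + Qe·Cₑ)/(Qr + Qe) = 5.8:
Cₑ = (3.578·5.8 − 3.460·0) / 0.1180 = 175.9 mg/L.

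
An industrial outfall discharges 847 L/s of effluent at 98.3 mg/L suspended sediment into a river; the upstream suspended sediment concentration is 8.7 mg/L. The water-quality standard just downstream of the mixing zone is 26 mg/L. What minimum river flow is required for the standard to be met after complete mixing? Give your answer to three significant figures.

3540 L/s

Set C_mix = 26: (Q·8.700 + 847.0·98.30) / (Q + 847.0) = 26
→ Q = 847.0·(98.30 − 26)/(26 − 8.700) = 3540 L/s.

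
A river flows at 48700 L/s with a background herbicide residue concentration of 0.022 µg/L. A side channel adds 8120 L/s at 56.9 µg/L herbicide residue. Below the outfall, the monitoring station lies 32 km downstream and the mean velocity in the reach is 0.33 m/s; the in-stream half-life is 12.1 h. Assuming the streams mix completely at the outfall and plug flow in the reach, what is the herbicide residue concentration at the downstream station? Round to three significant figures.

1.74 µg/L

Conservation of mass: C = (48700·0.02200 + 8120·56.90) / 56820 = 463100/56820 = 8.150 µg/L.
Travel time t = 32·1000 / 0.33 = 96970 s = 26.94 h.
Half-life 12.1 h → k = ln 2 / 12.1 = 0.05728 h⁻¹ = 1.375 d⁻¹.
Applying C = C₀e^(−kt): 8.150 × 0.2137 = 1.742 µg/L.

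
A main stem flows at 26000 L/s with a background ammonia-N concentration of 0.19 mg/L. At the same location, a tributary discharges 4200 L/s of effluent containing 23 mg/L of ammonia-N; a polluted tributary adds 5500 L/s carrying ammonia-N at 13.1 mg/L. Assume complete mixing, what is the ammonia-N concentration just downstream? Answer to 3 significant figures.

4.86 mg/L

Mixed concentration C = ΣQC/ΣQ = (26000·0.1900 + 4200·23.00 + 5500·13.10) / 35700 = 173600/35700 = 4.862 mg/L.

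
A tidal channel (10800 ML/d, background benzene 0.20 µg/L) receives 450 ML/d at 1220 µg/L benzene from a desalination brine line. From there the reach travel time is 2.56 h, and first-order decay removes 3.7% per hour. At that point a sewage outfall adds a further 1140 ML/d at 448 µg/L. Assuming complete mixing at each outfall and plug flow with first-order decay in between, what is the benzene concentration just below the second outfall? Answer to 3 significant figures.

Mass balance: C = (10800·0.2000 + 450.0·1220) / 11250 = 551200/11250 = 48.99 µg/L; combined flow 11250 ML/d.
3.7%/h lost → k = −ln(1 − 0.037) = 0.03770 h⁻¹.
Applying C = C₀e^(−kt): 48.99 × 0.9080 = 44.48 µg/L.
Second outfall: C = (11250·44.48 + 1140·448.0)/12390 = 81.61 µg/L.

81.6 µg/L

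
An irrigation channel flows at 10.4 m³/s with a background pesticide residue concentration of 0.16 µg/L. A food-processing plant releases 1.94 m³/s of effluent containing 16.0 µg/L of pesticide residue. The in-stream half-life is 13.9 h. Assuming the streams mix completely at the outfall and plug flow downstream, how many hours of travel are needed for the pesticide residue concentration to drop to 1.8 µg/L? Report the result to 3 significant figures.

After mixing, C = (10.40·0.1600 + 1.940·16.00) / 12.34 = 32.70/12.34 = 2.650 µg/L.
Half-life 13.9 h → k = ln 2 / 13.9 = 0.04987 h⁻¹ = 1.197 d⁻¹.
2.650·exp(−k·t) = 1.8 → t = ln(2.650/1.8)/k = 27930 s = 7.758 h.

7.76 h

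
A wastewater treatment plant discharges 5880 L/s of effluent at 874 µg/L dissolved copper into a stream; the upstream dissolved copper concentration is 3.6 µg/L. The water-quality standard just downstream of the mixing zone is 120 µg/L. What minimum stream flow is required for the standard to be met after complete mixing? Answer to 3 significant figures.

Set C_mix = 120: (Q·3.600 + 5880·874.0) / (Q + 5880) = 120
→ Q = 5880·(874.0 − 120)/(120 − 3.600) = 38090 L/s.

38100 L/s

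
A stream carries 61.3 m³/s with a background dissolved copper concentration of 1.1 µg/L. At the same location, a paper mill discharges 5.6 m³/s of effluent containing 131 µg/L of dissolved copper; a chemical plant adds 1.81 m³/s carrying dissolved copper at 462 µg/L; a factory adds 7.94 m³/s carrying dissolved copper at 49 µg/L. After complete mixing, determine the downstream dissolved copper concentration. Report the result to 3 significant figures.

Flow-weighted average: C = (61.30·1.100 + 5.600·131.0 + 1.810·462.0 + 7.940·49.00) / 76.65 = 2026/76.65 = 26.44 µg/L.

26.4 µg/L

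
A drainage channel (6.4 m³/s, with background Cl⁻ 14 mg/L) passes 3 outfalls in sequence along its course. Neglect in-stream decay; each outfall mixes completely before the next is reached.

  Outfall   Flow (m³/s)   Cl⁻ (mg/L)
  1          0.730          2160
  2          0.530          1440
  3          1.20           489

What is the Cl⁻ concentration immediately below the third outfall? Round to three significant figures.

340 mg/L

After outfall 1: Q = 6.400 + 0.7300 = 7.130 m³/s; C = (6.400·14.00 + 0.7300·2160)/7.130 = 233.7 mg/L.
After outfall 2: Q = 7.130 + 0.5300 = 7.660 m³/s; C = (7.130·233.7 + 0.5300·1440)/7.660 = 317.2 mg/L.
After outfall 3: Q = 7.660 + 1.200 = 8.860 m³/s; C = (7.660·317.2 + 1.200·489.0)/8.860 = 340.5 mg/L.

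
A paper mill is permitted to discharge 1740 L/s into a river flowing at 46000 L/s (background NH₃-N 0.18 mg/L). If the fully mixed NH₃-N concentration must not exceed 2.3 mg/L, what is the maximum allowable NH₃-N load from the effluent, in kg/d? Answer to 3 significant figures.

Mass balance at the limit: 46000·0.1800 + 1740·Cₑ = 47740·2.3 → Cₑ = 58.35 mg/L.
1740 L/s = 1.740 m³/s. Load = 1.740 m³/s × 58.35 g/m³ × 86 400 s/d = 8772 kg/d.

8770 kg/d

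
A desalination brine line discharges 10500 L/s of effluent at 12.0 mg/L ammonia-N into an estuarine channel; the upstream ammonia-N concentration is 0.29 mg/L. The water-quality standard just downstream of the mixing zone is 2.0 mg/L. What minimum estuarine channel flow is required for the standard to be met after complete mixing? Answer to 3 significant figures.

61400 L/s

Set C_mix = 2.0: (Q·0.2900 + 10500·12.00) / (Q + 10500) = 2.0
→ Q = 10500·(12.00 − 2.0)/(2.0 − 0.2900) = 61400 L/s.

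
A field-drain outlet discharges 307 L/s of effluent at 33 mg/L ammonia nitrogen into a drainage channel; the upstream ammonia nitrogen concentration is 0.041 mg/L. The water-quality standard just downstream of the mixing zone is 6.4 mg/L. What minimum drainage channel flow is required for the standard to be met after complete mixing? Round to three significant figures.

1280 L/s

Set C_mix = 6.4: (Q·0.04100 + 307.0·33.00) / (Q + 307.0) = 6.4
→ Q = 307.0·(33.00 − 6.4)/(6.4 − 0.04100) = 1284 L/s.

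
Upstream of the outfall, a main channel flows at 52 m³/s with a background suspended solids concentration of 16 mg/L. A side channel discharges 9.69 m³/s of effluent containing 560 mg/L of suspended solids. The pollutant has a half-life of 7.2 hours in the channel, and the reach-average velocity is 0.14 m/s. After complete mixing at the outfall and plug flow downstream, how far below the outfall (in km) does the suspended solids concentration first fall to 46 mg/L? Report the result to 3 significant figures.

4.14 km

Mass balance: C = (52.00·16.00 + 9.690·560.0) / 61.69 = 6258/61.69 = 101.4 mg/L.
Half-life 7.2 h → k = ln 2 / 7.2 = 0.09627 h⁻¹ = 2.310 d⁻¹.
Set 101.4·exp(−k·t) = 46 → t = ln(101.4/46)/k = 29580 s = 8.216 h.
Distance = v·t = 0.14·29580 = 4141 m = 4.141 km.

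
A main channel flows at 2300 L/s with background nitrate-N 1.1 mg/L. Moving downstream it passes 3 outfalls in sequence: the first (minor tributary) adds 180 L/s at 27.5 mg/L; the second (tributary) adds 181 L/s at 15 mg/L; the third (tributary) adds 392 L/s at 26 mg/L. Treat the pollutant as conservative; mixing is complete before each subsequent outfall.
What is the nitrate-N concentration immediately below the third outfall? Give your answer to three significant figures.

6.68 mg/L

Below outfall 1: Q → 2480 L/s, C = (2300·1.100 + 180.0·27.50)/2480 = 3.016 mg/L.
Below outfall 2: Q → 2661 L/s, C = (2480·3.016 + 181.0·15.00)/2661 = 3.831 mg/L.
Below outfall 3: Q → 3053 L/s, C = (2661·3.831 + 392.0·26.00)/3053 = 6.678 mg/L.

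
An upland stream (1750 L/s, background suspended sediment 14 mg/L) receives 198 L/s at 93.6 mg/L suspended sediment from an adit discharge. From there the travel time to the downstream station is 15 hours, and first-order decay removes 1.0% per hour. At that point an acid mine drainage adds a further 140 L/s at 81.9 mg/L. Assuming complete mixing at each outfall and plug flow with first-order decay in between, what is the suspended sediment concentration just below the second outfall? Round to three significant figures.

After mixing, C = (1750·14.00 + 198.0·93.60) / 1948 = 43030/1948 = 22.09 mg/L; combined flow 1948 L/s.
1.0%/h lost → k = −ln(1 − 0.01) = 0.01005 h⁻¹.
After decay, C = 22.09 × e^(−kt) = 22.09 × 0.8601 = 19.00 mg/L.
Second outfall: C = (1948·19.00 + 140.0·81.90)/2088 = 23.22 mg/L.

23.2 mg/L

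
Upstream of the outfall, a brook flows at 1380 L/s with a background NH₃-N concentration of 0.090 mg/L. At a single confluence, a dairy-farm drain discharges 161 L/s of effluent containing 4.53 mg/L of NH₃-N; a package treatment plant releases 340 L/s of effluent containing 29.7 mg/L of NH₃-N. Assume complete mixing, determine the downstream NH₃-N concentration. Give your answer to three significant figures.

5.82 mg/L

Mixed concentration C = ΣQC/ΣQ = (1380·0.09000 + 161.0·4.530 + 340.0·29.70) / 1881 = 10950/1881 = 5.822 mg/L.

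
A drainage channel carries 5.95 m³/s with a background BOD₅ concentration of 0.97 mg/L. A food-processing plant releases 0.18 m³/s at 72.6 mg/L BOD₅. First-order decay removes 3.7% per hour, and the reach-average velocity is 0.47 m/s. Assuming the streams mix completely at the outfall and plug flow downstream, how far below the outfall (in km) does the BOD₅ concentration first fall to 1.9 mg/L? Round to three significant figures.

21.6 km

Flow-weighted average: C = (5.950·0.9700 + 0.1800·72.60) / 6.130 = 18.84/6.130 = 3.073 mg/L.
3.7%/h lost → k = −ln(1 − 0.037) = 0.03770 h⁻¹.
Set 3.073·exp(−k·t) = 1.9 → t = ln(3.073/1.9)/k = 45920 s = 12.76 h.
Distance = v·t = 0.47·45920 = 21580 m = 21.58 km.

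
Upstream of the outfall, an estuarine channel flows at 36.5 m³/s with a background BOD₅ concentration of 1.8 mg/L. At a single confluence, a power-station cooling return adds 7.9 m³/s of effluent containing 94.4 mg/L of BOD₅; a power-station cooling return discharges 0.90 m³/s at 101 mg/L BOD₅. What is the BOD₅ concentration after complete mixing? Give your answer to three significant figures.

Mass balance: C = (36.50·1.800 + 7.900·94.40 + 0.9000·101.0) / 45.30 = 902.4/45.30 = 19.92 mg/L.

19.9 mg/L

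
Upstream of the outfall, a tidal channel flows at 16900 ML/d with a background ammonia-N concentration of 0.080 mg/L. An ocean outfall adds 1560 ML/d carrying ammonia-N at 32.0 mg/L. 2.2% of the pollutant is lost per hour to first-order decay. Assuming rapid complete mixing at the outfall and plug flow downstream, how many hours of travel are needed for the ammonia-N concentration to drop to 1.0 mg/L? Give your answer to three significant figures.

45.9 h

Mass balance: C = (16900·0.08000 + 1560·32.00) / 18460 = 51270/18460 = 2.777 mg/L.
2.2%/h lost → k = −ln(1 − 0.022) = 0.02225 h⁻¹.
2.777·exp(−k·t) = 1.0 → t = ln(2.777/1.0)/k = 165300 s = 45.92 h.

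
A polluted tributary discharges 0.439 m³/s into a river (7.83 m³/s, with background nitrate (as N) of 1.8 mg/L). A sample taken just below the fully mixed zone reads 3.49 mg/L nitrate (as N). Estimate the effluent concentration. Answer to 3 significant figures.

Mass balance: 7.830·1.800 + 0.4390·Cₑ = 8.269·3.490
→ Cₑ = (8.269·3.490 − 7.830·1.800) / 0.4390 = 33.63 mg/L.

33.6 mg/L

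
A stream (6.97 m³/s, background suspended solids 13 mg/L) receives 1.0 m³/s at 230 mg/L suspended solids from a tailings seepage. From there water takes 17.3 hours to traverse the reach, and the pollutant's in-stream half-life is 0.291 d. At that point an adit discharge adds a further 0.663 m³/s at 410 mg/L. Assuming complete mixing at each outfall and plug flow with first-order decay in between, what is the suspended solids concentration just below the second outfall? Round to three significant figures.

Mixed concentration C = ΣQC/ΣQ = (6.970·13.00 + 1.000·230.0) / 7.970 = 320.6/7.970 = 40.23 mg/L; combined flow 7.970 m³/s.
Half-life 0.291 d → k = ln 2 / 0.291 = 2.382 d⁻¹.
After decay, C = 40.23 × e^(−kt) = 40.23 × 0.1796 = 7.225 mg/L.
Second outfall: C = (7.970·7.225 + 0.6630·410.0)/8.633 = 38.16 mg/L.

38.2 mg/L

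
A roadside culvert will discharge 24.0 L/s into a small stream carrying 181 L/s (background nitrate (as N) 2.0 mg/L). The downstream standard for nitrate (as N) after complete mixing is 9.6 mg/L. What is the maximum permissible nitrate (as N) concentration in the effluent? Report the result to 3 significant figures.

At the limit, (Qr·Cr + Qe·Cₑ)/(Qr + Qe) = 9.6:
Cₑ = (205.0·9.6 − 181.0·2.000) / 24.00 = 66.92 mg/L.

66.9 mg/L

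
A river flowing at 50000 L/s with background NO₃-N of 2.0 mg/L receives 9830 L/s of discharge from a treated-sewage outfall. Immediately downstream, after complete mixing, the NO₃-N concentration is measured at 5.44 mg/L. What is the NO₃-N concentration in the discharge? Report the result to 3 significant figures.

22.9 mg/L

Mass balance: 50000·2.000 + 9830·Cₑ = 59830·5.440
→ Cₑ = (59830·5.440 − 50000·2.000) / 9830 = 22.94 mg/L.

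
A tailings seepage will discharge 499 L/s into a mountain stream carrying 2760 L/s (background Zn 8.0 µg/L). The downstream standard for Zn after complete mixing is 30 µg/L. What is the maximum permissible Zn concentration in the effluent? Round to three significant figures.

152 µg/L

At the limit, (Qr·Cr + Qe·Cₑ)/(Qr + Qe) = 30:
Cₑ = (3259·30 − 2760·8.000) / 499.0 = 151.7 µg/L.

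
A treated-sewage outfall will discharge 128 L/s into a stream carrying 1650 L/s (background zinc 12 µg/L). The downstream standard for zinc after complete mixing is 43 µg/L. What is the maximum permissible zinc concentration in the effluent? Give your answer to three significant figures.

At the limit, (Qr·Cr + Qe·Cₑ)/(Qr + Qe) = 43:
Cₑ = (1778·43 − 1650·12.00) / 128.0 = 442.6 µg/L.

443 µg/L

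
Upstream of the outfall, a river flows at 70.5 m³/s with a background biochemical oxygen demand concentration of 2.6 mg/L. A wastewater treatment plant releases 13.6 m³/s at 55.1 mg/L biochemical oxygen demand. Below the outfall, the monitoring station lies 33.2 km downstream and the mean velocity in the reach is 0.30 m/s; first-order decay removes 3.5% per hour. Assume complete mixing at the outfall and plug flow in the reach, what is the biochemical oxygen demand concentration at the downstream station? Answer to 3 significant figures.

Conservation of mass: C = (70.50·2.600 + 13.60·55.10) / 84.10 = 932.7/84.10 = 11.09 mg/L.
Travel time t = 33.2·1000 / 0.30 = 110700 s = 30.74 h.
3.5%/h lost → k = −ln(1 − 0.035) = 0.03563 h⁻¹.
After decay, C = 11.09 × e^(−kt) = 11.09 × 0.3345 = 3.709 mg/L.

3.71 mg/L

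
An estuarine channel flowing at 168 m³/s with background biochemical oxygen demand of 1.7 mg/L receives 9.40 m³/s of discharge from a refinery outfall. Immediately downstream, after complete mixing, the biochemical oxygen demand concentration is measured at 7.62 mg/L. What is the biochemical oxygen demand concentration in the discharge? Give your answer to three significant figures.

Mass balance: 168.0·1.700 + 9.400·Cₑ = 177.4·7.620
→ Cₑ = (177.4·7.620 − 168.0·1.700) / 9.400 = 113.4 mg/L.

113 mg/L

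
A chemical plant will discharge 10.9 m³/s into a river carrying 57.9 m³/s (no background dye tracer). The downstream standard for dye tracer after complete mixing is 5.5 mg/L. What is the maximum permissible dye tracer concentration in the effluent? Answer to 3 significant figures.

34.7 mg/L

At the limit, (Qr·Cr + Qe·Cₑ)/(Qr + Qe) = 5.5:
Cₑ = (68.80·5.5 − 57.90·0) / 10.90 = 34.72 mg/L.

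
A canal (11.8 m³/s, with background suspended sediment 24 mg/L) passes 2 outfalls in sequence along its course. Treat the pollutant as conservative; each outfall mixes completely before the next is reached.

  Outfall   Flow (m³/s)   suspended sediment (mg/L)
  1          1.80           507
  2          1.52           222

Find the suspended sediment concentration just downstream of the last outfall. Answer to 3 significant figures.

101 mg/L

Outfall 1: combined Q = 13.60 m³/s; C = (11.80·24.00 + 1.800·507.0)/13.60 = 87.93 mg/L.
Outfall 2: combined Q = 15.12 m³/s; C = (13.60·87.93 + 1.520·222.0)/15.12 = 101.4 mg/L.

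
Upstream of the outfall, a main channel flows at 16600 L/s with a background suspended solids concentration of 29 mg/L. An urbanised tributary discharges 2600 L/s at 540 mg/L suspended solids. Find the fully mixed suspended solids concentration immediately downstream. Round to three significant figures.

Flow-weighted average: C = (16600·29.00 + 2600·540.0) / 19200 = 1885000/19200 = 98.20 mg/L.

98.2 mg/L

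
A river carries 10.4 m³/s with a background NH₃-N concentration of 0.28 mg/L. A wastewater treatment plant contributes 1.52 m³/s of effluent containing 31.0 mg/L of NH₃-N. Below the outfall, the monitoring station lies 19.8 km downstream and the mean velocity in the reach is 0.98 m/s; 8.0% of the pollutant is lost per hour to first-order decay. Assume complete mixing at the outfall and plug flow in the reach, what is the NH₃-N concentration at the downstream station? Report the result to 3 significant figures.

2.63 mg/L

After mixing, C = (10.40·0.2800 + 1.520·31.00) / 11.92 = 50.03/11.92 = 4.197 mg/L.
Travel time t = 19.8·1000 / 0.98 = 20200 s = 5.612 h.
8.0%/h lost → k = −ln(1 − 0.08) = 0.08338 h⁻¹.
After decay, C = 4.197 × e^(−kt) = 4.197 × 0.6263 = 2.629 mg/L.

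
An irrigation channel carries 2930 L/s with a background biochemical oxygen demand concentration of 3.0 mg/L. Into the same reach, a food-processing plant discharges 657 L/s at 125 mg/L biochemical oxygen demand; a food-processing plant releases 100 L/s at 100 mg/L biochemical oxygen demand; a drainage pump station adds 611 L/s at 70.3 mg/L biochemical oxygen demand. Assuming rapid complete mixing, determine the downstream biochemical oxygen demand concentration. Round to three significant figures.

Conservation of mass: C = (2930·3.000 + 657.0·125.0 + 100.0·100.0 + 611.0·70.30) / 4298 = 143900/4298 = 33.47 mg/L.

33.5 mg/L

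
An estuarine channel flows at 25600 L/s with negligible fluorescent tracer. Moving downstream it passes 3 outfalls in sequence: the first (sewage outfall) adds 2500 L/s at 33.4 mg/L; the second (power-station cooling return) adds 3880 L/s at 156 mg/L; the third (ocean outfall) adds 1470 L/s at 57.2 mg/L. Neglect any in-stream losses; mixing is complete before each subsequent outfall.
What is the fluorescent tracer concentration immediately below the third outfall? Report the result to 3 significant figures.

23.1 mg/L

Outfall 1: combined Q = 28100 L/s; C = (25600·0 + 2500·33.40)/28100 = 2.972 mg/L.
Outfall 2: combined Q = 31980 L/s; C = (28100·2.972 + 3880·156.0)/31980 = 21.54 mg/L.
Outfall 3: combined Q = 33450 L/s; C = (31980·21.54 + 1470·57.20)/33450 = 23.11 mg/L.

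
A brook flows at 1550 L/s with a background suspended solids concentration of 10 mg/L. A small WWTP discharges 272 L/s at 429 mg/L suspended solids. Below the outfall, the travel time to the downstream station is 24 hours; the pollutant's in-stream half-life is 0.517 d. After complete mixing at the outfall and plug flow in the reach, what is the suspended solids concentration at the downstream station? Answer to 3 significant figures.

19.0 mg/L

Mixed concentration C = ΣQC/ΣQ = (1550·10.00 + 272.0·429.0) / 1822 = 132200/1822 = 72.55 mg/L.
Half-life 0.517 d → k = ln 2 / 0.517 = 1.341 d⁻¹.
First-order decay: C = 72.55·exp(−k·t) = 72.55·0.2617 = 18.98 mg/L.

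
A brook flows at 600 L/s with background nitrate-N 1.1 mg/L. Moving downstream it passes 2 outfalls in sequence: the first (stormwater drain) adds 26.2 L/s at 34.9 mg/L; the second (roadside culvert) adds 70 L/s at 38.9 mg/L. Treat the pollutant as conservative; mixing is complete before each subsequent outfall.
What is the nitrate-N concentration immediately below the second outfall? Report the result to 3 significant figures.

6.17 mg/L

Below outfall 1: Q → 626.2 L/s, C = (600.0·1.100 + 26.20·34.90)/626.2 = 2.514 mg/L.
Below outfall 2: Q → 696.2 L/s, C = (626.2·2.514 + 70.00·38.90)/696.2 = 6.173 mg/L.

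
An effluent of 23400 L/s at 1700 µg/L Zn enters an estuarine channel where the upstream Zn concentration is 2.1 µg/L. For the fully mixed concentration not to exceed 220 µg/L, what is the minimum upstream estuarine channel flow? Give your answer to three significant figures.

Set C_mix = 220: (Q·2.100 + 23400·1700) / (Q + 23400) = 220
→ Q = 23400·(1700 − 220)/(220 − 2.100) = 158900 L/s.

159000 L/s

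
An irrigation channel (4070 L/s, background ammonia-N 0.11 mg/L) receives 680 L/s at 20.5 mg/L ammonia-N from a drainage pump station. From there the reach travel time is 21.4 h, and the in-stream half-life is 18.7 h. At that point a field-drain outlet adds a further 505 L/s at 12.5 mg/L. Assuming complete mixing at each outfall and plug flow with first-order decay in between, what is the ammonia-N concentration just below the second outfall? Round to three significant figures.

2.44 mg/L

Flow-weighted average: C = (4070·0.1100 + 680.0·20.50) / 4750 = 14390/4750 = 3.029 mg/L; combined flow 4750 L/s.
Half-life 18.7 h → k = ln 2 / 18.7 = 0.03707 h⁻¹ = 0.8896 d⁻¹.
First-order decay: C = 3.029·exp(−k·t) = 3.029·0.4524 = 1.370 mg/L.
Second outfall: C = (4750·1.370 + 505.0·12.50)/5255 = 2.440 mg/L.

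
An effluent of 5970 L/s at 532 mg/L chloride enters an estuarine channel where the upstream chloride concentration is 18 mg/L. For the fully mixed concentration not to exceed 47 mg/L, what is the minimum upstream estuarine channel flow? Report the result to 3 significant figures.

Set C_mix = 47: (Q·18.00 + 5970·532.0) / (Q + 5970) = 47
→ Q = 5970·(532.0 − 47)/(47 − 18.00) = 99840 L/s.

99800 L/s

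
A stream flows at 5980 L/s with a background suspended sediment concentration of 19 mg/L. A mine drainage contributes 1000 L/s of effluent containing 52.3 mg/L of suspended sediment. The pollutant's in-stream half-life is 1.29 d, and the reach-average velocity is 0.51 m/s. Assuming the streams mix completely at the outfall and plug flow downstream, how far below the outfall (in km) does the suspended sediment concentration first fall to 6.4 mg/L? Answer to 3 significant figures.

Flow-weighted average: C = (5980·19.00 + 1000·52.30) / 6980 = 165900/6980 = 23.77 mg/L.
Half-life 1.29 d → k = ln 2 / 1.29 = 0.5373 d⁻¹.
Set 23.77·exp(−k·t) = 6.4 → t = ln(23.77/6.4)/k = 211000 s = 58.61 h.
Distance = v·t = 0.51·211000 = 107600 m = 107.6 km.

108 km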